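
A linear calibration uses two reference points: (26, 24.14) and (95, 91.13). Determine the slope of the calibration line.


slope = (y2 - y1) / (x2 - x1)
= (91.13 - 24.14) / (95 - 26)
= 66.9900 / 69
= 0.9709

0.9709


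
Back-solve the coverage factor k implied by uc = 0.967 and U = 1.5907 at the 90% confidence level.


k = U / uc
k = 1.5907 / 0.967
k = 1.645

1.645


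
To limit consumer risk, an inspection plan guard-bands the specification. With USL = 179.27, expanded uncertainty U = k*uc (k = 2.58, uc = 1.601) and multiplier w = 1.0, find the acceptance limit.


U = k * uc = 2.58 * 1.601 = 4.13058
guard band g = w * U = 1.0 * 4.13058 = 4.13058
AL = USL - g = 179.27 - 4.13058
AL = 175.1394

175.1394


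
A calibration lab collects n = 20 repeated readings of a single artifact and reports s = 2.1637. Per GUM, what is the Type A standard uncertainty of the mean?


u_A = s / sqrt(n)
u_A = 2.1637 / sqrt(20)
u_A = 2.1637 / 4.472136
u_A = 0.4838

0.4838


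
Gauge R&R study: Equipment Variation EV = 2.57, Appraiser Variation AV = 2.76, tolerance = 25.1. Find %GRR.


GRR = sqrt(EV^2 + AV^2) = sqrt(2.57^2 + 2.76^2) = 3.771273
%GRR = GRR / tol * 100 = 3.771273 / 25.1 * 100
%GRR = 15.0250

15.0250


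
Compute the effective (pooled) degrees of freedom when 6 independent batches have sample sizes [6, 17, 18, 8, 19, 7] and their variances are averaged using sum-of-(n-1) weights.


nu = sum_i (n_i - 1)
nu = ((6 - 1) + (17 - 1) + (18 - 1) + (8 - 1) + (19 - 1) + (7 - 1))
nu = 5 + 16 + 17 + 7 + 18 + 6
nu = 69

69


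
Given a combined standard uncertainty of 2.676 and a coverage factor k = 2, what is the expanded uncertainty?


U = k * uc
U = 2 * 2.676
U = 5.3520

5.3520


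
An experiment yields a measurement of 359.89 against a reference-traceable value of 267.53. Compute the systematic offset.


Systematic error = measured - true
= 359.89 - 267.53
= 92.3600

92.3600


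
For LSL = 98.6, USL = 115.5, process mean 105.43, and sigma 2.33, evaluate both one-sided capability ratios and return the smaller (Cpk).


Cpu = (USL - mean) / (3*sigma) = (115.5 - 105.43) / (3*2.33) = 1.4406
Cpl = (mean - LSL) / (3*sigma) = (105.43 - 98.6) / (3*2.33) = 0.9771
Cpk = min(Cpu, Cpl) = 0.9771

0.9771


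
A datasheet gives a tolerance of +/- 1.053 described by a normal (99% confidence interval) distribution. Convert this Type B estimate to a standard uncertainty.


u_B = half_width / 2.576
u_B = 1.053 / 2.576
u_B = 0.4088

0.4088


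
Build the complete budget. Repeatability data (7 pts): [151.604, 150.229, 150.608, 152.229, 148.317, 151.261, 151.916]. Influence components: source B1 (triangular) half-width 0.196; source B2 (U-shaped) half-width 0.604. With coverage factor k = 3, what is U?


mean = (151.604 + 150.229 + 150.608 + 152.229 + 148.317 + 151.261 + 151.916) / 7 = 150.8805714
s = sqrt(sum((x - mean)^2)/(n-1)) = 1.3309887
u_A = s / sqrt(n) = 1.3309887 / sqrt(7) = 0.50306644
u_B1 = 0.196 / sqrt(6) = 0.080016665
u_B2 = 0.604 / sqrt(2) = 0.4270925
uc = sqrt(0.50306644^2 + 0.080016665^2 + 0.4270925^2) = 0.66474545
U = k * uc = 3 * 0.66474545
U = 1.9942

1.9942


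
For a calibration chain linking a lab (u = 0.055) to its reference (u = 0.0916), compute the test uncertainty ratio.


TUR = u_lab / u_ref
= 0.055 / 0.0916
= 0.6004

0.6004


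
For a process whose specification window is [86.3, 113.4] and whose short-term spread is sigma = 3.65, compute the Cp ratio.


Cp = (USL - LSL) / (6 * sigma)
= (113.4 - 86.3) / (6 * 3.65)
= 27.1000 / 21.9000
= 1.2374

1.2374


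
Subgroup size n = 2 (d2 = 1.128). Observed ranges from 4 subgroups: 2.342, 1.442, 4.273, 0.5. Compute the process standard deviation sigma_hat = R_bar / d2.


R_bar = (2.342 + 1.442 + 4.273 + 0.5) / 4
R_bar = 8.557 / 4 = 2.13925
sigma_hat = R_bar / d2 = 2.13925 / 1.128 = 1.8965

1.8965


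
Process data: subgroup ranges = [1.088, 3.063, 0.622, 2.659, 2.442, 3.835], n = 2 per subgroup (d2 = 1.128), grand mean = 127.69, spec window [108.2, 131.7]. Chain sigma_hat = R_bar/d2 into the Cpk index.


R_bar = (1.088 + 3.063 + 0.622 + 2.659 + 2.442 + 3.835) / 6 = 2.2848333
sigma = R_bar / d2 = 2.2848333 / 1.128 = 2.0255614
Cp = (USL - LSL)/(6*sigma) = (131.7 - 108.2)/(6*2.0255614) = 1.9336
Cpu = (131.7 - 127.69)/(3*2.0255614) = 0.6599
Cpl = (127.69 - 108.2)/(3*2.0255614) = 3.2073
Cpk = min(Cpu, Cpl) = 0.6599

0.6599


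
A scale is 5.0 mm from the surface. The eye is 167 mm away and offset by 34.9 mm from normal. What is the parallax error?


error = h * offset / d
= 5.0 * 34.9 / 167
= 1.0449

1.0449


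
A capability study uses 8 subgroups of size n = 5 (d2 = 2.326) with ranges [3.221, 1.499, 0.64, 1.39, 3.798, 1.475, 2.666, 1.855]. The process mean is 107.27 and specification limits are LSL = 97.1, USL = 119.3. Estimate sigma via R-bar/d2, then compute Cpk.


R_bar = (3.221 + 1.499 + 0.64 + 1.39 + 3.798 + 1.475 + 2.666 + 1.855) / 8 = 2.068
sigma = R_bar / d2 = 2.068 / 2.326 = 0.88907997
Cp = (USL - LSL)/(6*sigma) = (119.3 - 97.1)/(6*0.88907997) = 4.1616
Cpu = (119.3 - 107.27)/(3*0.88907997) = 4.5103
Cpl = (107.27 - 97.1)/(3*0.88907997) = 3.8129
Cpk = min(Cpu, Cpl) = 3.8129

3.8129


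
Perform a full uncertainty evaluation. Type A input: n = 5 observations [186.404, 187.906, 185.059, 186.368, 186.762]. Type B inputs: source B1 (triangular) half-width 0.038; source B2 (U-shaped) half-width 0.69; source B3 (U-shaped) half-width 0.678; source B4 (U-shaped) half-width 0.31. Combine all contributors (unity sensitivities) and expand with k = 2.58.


mean = (186.404 + 187.906 + 185.059 + 186.368 + 186.762) / 5 = 186.4998
s = sqrt(sum((x - mean)^2)/(n-1)) = 1.0184057
u_A = s / sqrt(n) = 1.0184057 / sqrt(5) = 0.45544487
u_B1 = 0.038 / sqrt(6) = 0.015513435
u_B2 = 0.69 / sqrt(2) = 0.48790368
u_B3 = 0.678 / sqrt(2) = 0.4794184
u_B4 = 0.31 / sqrt(2) = 0.2192031
uc = sqrt(0.45544487^2 + 0.015513435^2 + 0.48790368^2 + 0.4794184^2 + 0.2192031^2) = 0.85065428
U = k * uc = 2.58 * 0.85065428
U = 2.1947

2.1947


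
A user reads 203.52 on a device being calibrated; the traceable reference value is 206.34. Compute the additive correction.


Correction = standard - reading
= 206.34 - 203.52
= 2.8200

2.8200


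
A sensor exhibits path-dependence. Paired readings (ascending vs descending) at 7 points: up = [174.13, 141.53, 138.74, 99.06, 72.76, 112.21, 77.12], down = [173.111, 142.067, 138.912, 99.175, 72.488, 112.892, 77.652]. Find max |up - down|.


|174.13 - 173.111| = 1.0190
|141.53 - 142.067| = 0.5370
|138.74 - 138.912| = 0.1720
|99.06 - 99.175| = 0.1150
|72.76 - 72.488| = 0.2720
|112.21 - 112.892| = 0.6820
|77.12 - 77.652| = 0.5320
hysteresis = max(diffs) = 1.0190

1.0190


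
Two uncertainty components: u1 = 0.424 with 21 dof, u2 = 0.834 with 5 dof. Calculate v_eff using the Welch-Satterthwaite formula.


uc = sqrt(u1^2 + u2^2) = sqrt(0.424^2 + 0.834^2) = 0.93559179
v_eff = uc^4 / (u1^4/v1 + u2^4/v2)
= 0.93559179^4 / (0.424^4/21 + 0.834^4/5)
= 0.76620611 / 0.098298649
v_eff = 7.7947

7.7947


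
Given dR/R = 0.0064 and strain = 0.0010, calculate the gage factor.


GF = (dR/R) / epsilon
= 0.0064 / 0.0010
= 6.4000

6.4000


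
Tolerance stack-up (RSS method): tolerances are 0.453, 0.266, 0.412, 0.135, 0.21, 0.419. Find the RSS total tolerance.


RSS = sqrt(0.453^2 + 0.266^2 + 0.412^2 + 0.135^2 + 0.21^2 + 0.419^2)
= sqrt(0.683595)
= 0.8268

0.8268


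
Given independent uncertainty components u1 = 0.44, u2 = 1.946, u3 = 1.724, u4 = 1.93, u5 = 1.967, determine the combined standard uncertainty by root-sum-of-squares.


uc = sqrt(0.44^2 + 1.946^2 + 1.724^2 + 1.93^2 + 1.967^2)
uc = sqrt(14.546681)
uc = 3.8140

3.8140


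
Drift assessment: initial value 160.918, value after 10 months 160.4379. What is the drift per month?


rate = (v2 - v1) / months
= (160.4379 - 160.918) / 10
= -0.4801 / 10
= -0.0480

-0.0480


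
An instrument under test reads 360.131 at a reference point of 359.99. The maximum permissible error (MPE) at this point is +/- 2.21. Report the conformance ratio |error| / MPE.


e = indication - reference = 360.131 - 359.99 = 0.1410
|e| = 0.1410
ratio = |e| / MPE = 0.1410 / 2.21
ratio = 0.0638

0.0638


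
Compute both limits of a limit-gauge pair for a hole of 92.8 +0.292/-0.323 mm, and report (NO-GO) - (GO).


GO = nominal - lower_tol (smallest hole = maximum material condition)
GO = 92.8 - 0.323 = 92.477
NO-GO = nominal + upper_tol (largest hole = least material condition)
NO-GO = 92.8 + 0.292 = 93.092
spread = NO-GO - GO = 93.092 - 92.477 = 0.6150

0.6150


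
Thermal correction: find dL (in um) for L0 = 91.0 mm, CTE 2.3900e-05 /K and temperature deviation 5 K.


dL = L * alpha * dT
= 91.0 * 2.3900e-05 * 5
= 0.0108745 mm
dL_um = 0.0108745 * 1000 = 10.8745 um

10.8745


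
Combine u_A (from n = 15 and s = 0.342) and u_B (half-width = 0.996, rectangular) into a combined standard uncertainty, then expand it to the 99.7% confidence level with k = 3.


u_A = s / sqrt(n) = 0.342 / sqrt(15) = 0.08830402
u_B = half_width / sqrt(3) = 0.996 / sqrt(3) = 0.57504087
uc = sqrt(u_A^2 + u_B^2) = sqrt(0.08830402^2 + 0.57504087^2) = 0.5817814
U = k * uc = 3 * 0.5817814
U = 1.7453

1.7453


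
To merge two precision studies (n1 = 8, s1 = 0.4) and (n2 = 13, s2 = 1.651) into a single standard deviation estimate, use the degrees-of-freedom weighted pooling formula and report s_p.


s_p = sqrt(((n1-1)*s1^2 + (n2-1)*s2^2) / (n1+n2-2))
numerator = (8-1)*0.4^2 + (13-1)*1.651^2 = 1.12 + 32.709612 = 33.829612
denominator = 8 + 13 - 2 = 19
s_p^2 = 33.829612 / 19 = 1.7805059
s_p = sqrt(1.7805059) = 1.3344

1.3344


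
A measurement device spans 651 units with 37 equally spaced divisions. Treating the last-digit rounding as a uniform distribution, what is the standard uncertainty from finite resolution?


resolution = range / divisions
resolution = 651 / 37 = 17.594595
u_res = resolution / (2*sqrt(3))
u_res = 17.594595 / 3.4641016
u_res = 5.0791

5.0791


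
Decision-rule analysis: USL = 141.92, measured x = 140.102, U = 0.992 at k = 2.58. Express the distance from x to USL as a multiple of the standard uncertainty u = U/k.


u = U / k = 0.992 / 2.58 = 0.38449612
margin = |USL - x| = |141.92 - 140.102| = 1.818
z = margin / u = 1.818 / 0.38449612
z = 4.7283

4.7283


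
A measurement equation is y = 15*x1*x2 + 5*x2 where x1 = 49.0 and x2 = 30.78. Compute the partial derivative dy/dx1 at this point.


y = 15*x1*x2 + 5*x2
dy/dx1 = 15*x2
Evaluate at x2 = 30.78: c1 = 15 * 30.78
c1 = 461.7000

461.7000


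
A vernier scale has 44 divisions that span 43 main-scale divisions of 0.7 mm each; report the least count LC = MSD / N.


LC = MSD / n_div
= 0.7 / 44
= 0.0159

0.0159


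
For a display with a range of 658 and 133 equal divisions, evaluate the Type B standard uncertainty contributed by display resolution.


resolution = range / divisions
resolution = 658 / 133 = 4.9473684
u_res = resolution / (2*sqrt(3))
u_res = 4.9473684 / 3.4641016
u_res = 1.4282

1.4282


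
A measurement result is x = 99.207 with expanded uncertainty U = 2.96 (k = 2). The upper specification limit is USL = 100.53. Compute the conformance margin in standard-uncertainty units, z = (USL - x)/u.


u = U / k = 2.96 / 2 = 1.48
margin = |USL - x| = |100.53 - 99.207| = 1.323
z = margin / u = 1.323 / 1.48
z = 0.8939

0.8939


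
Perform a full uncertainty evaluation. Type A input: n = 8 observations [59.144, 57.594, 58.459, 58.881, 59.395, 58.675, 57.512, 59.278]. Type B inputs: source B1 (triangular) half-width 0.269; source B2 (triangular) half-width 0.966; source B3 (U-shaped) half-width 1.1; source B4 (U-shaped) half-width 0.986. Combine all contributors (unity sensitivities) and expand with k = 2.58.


mean = (59.144 + 57.594 + 58.459 + 58.881 + 59.395 + 58.675 + 57.512 + 59.278) / 8 = 58.61725
s = sqrt(sum((x - mean)^2)/(n-1)) = 0.72560433
u_A = s / sqrt(n) = 0.72560433 / sqrt(8) = 0.25653987
u_B1 = 0.269 / sqrt(6) = 0.10981879
u_B2 = 0.966 / sqrt(6) = 0.39436785
u_B3 = 1.1 / sqrt(2) = 0.77781746
u_B4 = 0.986 / sqrt(2) = 0.69720729
uc = sqrt(0.25653987^2 + 0.10981879^2 + 0.39436785^2 + 0.77781746^2 + 0.69720729^2) = 1.1508679
U = k * uc = 2.58 * 1.1508679
U = 2.9692

2.9692


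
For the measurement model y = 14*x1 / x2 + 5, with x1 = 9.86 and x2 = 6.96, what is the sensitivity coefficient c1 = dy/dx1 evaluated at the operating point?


y = 14*x1 / x2 + 5
dy/dx1 = 14/x2
Evaluate at x2 = 6.96: c1 = 14 / 6.96
c1 = 2.0115

2.0115


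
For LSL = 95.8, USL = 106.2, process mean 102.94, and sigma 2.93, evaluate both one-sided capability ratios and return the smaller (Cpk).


Cpu = (USL - mean) / (3*sigma) = (106.2 - 102.94) / (3*2.93) = 0.3709
Cpl = (mean - LSL) / (3*sigma) = (102.94 - 95.8) / (3*2.93) = 0.8123
Cpk = min(Cpu, Cpl) = 0.3709

0.3709


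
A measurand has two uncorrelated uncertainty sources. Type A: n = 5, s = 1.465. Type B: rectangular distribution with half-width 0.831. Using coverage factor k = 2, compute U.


u_A = s / sqrt(n) = 1.465 / sqrt(5) = 0.65516792
u_B = half_width / sqrt(3) = 0.831 / sqrt(3) = 0.47977807
uc = sqrt(u_A^2 + u_B^2) = sqrt(0.65516792^2 + 0.47977807^2) = 0.81205419
U = k * uc = 2 * 0.81205419
U = 1.6241

1.6241


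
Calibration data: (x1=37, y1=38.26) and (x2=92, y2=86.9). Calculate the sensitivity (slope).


slope = (y2 - y1) / (x2 - x1)
= (86.9 - 38.26) / (92 - 37)
= 48.6400 / 55
= 0.8844

0.8844


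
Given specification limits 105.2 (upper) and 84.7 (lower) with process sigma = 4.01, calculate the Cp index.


Cp = (USL - LSL) / (6 * sigma)
= (105.2 - 84.7) / (6 * 4.01)
= 20.5000 / 24.0600
= 0.8520

0.8520


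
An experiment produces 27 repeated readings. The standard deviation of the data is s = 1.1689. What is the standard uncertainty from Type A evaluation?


u_A = s / sqrt(n)
u_A = 1.1689 / sqrt(27)
u_A = 1.1689 / 5.1961524
u_A = 0.2250

0.2250


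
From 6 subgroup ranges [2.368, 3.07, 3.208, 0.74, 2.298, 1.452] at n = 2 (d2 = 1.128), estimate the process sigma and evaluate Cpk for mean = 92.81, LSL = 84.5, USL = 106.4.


R_bar = (2.368 + 3.07 + 3.208 + 0.74 + 2.298 + 1.452) / 6 = 2.1893333
sigma = R_bar / d2 = 2.1893333 / 1.128 = 1.9408983
Cp = (USL - LSL)/(6*sigma) = (106.4 - 84.5)/(6*1.9408983) = 1.8806
Cpu = (106.4 - 92.81)/(3*1.9408983) = 2.3340
Cpl = (92.81 - 84.5)/(3*1.9408983) = 1.4272
Cpk = min(Cpu, Cpl) = 1.4272

1.4272


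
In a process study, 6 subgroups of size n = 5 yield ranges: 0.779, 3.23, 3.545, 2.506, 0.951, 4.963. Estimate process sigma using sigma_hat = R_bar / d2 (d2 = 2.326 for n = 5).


R_bar = (0.779 + 3.23 + 3.545 + 2.506 + 0.951 + 4.963) / 6
R_bar = 15.974 / 6 = 2.6623333
sigma_hat = R_bar / d2 = 2.6623333 / 2.326 = 1.1446

1.1446


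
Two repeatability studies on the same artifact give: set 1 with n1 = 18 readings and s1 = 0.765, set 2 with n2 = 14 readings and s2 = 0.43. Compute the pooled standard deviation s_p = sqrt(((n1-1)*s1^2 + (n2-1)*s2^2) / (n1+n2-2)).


s_p = sqrt(((n1-1)*s1^2 + (n2-1)*s2^2) / (n1+n2-2))
numerator = (18-1)*0.765^2 + (14-1)*0.43^2 = 9.948825 + 2.4037 = 12.352525
denominator = 18 + 14 - 2 = 30
s_p^2 = 12.352525 / 30 = 0.41175083
s_p = sqrt(0.41175083) = 0.6417

0.6417


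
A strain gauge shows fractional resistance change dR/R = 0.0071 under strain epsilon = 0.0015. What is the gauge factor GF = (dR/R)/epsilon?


GF = (dR/R) / epsilon
= 0.0071 / 0.0015
= 4.7333

4.7333


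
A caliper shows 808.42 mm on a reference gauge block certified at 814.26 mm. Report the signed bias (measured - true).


Systematic error = measured - true
= 808.42 - 814.26
= -5.8400

-5.8400


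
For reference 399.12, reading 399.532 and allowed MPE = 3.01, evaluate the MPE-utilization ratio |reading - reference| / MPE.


e = indication - reference = 399.532 - 399.12 = 0.4120
|e| = 0.4120
ratio = |e| / MPE = 0.4120 / 3.01
ratio = 0.1369

0.1369


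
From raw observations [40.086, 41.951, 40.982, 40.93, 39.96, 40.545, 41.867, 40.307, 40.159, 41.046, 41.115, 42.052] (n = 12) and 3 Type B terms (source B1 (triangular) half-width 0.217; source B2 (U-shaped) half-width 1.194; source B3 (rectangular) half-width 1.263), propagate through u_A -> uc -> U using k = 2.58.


mean = (40.086 + 41.951 + 40.982 + 40.93 + 39.96 + 40.545 + 41.867 + 40.307 + 40.159 + 41.046 + 41.115 + 42.052) / 12 = 40.91666667
s = sqrt(sum((x - mean)^2)/(n-1)) = 0.7392611
u_A = s / sqrt(n) = 0.7392611 / sqrt(12) = 0.2134063
u_B1 = 0.217 / sqrt(6) = 0.088589879
u_B2 = 1.194 / sqrt(2) = 0.8442855
u_B3 = 1.263 / sqrt(3) = 0.72919339
uc = sqrt(0.2134063^2 + 0.088589879^2 + 0.8442855^2 + 0.72919339^2) = 1.1392679
U = k * uc = 2.58 * 1.1392679
U = 2.9393

2.9393


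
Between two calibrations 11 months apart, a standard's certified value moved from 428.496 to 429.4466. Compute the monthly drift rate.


rate = (v2 - v1) / months
= (429.4466 - 428.496) / 11
= 0.9506 / 11
= 0.0864

0.0864


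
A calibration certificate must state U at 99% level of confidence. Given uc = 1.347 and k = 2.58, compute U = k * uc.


U = k * uc
U = 2.58 * 1.347
U = 3.4753

3.4753


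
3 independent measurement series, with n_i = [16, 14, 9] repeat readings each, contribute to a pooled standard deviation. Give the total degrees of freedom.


nu = sum_i (n_i - 1)
nu = ((16 - 1) + (14 - 1) + (9 - 1))
nu = 15 + 13 + 8
nu = 36

36


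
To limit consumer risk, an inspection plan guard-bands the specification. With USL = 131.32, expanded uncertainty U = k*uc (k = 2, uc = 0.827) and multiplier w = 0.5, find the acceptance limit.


U = k * uc = 2 * 0.827 = 1.654
guard band g = w * U = 0.5 * 1.654 = 0.827
AL = USL - g = 131.32 - 0.827
AL = 130.4930

130.4930


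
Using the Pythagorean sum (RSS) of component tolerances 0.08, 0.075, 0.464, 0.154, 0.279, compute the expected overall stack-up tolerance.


RSS = sqrt(0.08^2 + 0.075^2 + 0.464^2 + 0.154^2 + 0.279^2)
= sqrt(0.328878)
= 0.5735

0.5735


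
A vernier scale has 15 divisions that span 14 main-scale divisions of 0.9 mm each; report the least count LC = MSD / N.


LC = MSD / n_div
= 0.9 / 15
= 0.0600

0.0600


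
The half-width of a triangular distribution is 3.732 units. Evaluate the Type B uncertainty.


u_B = half_width / sqrt(6)
u_B = 3.732 / 2.4494897
u_B = 1.5236

1.5236


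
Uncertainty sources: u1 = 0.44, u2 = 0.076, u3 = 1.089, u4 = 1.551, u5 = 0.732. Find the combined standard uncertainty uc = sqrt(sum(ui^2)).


uc = sqrt(0.44^2 + 0.076^2 + 1.089^2 + 1.551^2 + 0.732^2)
uc = sqrt(4.326722)
uc = 2.0801

2.0801


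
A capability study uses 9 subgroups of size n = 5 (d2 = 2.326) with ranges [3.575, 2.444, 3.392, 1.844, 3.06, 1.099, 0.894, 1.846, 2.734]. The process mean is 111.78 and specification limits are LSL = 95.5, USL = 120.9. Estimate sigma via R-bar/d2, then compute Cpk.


R_bar = (3.575 + 2.444 + 3.392 + 1.844 + 3.06 + 1.099 + 0.894 + 1.846 + 2.734) / 9 = 2.3208889
sigma = R_bar / d2 = 2.3208889 / 2.326 = 0.99780262
Cp = (USL - LSL)/(6*sigma) = (120.9 - 95.5)/(6*0.99780262) = 4.2427
Cpu = (120.9 - 111.78)/(3*0.99780262) = 3.0467
Cpl = (111.78 - 95.5)/(3*0.99780262) = 5.4386
Cpk = min(Cpu, Cpl) = 3.0467

3.0467


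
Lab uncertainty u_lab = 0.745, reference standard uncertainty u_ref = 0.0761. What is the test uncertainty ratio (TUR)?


TUR = u_lab / u_ref
= 0.745 / 0.0761
= 9.7898

9.7898


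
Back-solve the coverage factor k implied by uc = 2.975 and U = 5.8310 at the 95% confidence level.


k = U / uc
k = 5.8310 / 2.975
k = 1.96

1.96


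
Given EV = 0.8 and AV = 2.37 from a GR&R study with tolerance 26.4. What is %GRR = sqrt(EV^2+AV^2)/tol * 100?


GRR = sqrt(EV^2 + AV^2) = sqrt(0.8^2 + 2.37^2) = 2.5013796
%GRR = GRR / tol * 100 = 2.5013796 / 26.4 * 100
%GRR = 9.4749

9.4749


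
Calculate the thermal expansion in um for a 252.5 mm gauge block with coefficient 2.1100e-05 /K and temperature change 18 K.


dL = L * alpha * dT
= 252.5 * 2.1100e-05 * 18
= 0.0958995 mm
dL_um = 0.0958995 * 1000 = 95.8995 um

95.8995


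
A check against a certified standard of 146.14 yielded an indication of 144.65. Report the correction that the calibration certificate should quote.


Correction = standard - reading
= 146.14 - 144.65
= 1.4900

1.4900


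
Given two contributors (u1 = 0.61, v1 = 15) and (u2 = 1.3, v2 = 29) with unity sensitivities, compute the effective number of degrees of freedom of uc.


uc = sqrt(u1^2 + u2^2) = sqrt(0.61^2 + 1.3^2) = 1.4360014
v_eff = uc^4 / (u1^4/v1 + u2^4/v2)
= 1.4360014^4 / (0.61^4/15 + 1.3^4/29)
= 4.2522565 / 0.10771677
v_eff = 39.4763

39.4763


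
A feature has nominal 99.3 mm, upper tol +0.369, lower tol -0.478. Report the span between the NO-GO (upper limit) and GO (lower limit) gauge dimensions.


GO = nominal - lower_tol (smallest hole = maximum material condition)
GO = 99.3 - 0.478 = 98.822
NO-GO = nominal + upper_tol (largest hole = least material condition)
NO-GO = 99.3 + 0.369 = 99.669
spread = NO-GO - GO = 99.669 - 98.822 = 0.8470

0.8470


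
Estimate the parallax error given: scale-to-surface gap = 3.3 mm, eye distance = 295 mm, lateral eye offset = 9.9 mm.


error = h * offset / d
= 3.3 * 9.9 / 295
= 0.1107

0.1107


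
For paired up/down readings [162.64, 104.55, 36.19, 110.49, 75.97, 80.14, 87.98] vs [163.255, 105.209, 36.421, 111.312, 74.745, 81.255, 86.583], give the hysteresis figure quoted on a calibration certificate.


|162.64 - 163.255| = 0.6150
|104.55 - 105.209| = 0.6590
|36.19 - 36.421| = 0.2310
|110.49 - 111.312| = 0.8220
|75.97 - 74.745| = 1.2250
|80.14 - 81.255| = 1.1150
|87.98 - 86.583| = 1.3970
hysteresis = max(diffs) = 1.3970

1.3970


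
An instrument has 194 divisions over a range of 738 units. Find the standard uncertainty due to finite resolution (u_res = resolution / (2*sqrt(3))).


resolution = range / divisions
resolution = 738 / 194 = 3.8041237
u_res = resolution / (2*sqrt(3))
u_res = 3.8041237 / 3.4641016
u_res = 1.0982

1.0982


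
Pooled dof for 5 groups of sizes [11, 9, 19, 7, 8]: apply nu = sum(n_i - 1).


nu = sum_i (n_i - 1)
nu = ((11 - 1) + (9 - 1) + (19 - 1) + (7 - 1) + (8 - 1))
nu = 10 + 8 + 18 + 6 + 7
nu = 49

49


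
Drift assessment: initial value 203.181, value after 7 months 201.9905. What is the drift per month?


rate = (v2 - v1) / months
= (201.9905 - 203.181) / 7
= -1.1905 / 7
= -0.1701

-0.1701


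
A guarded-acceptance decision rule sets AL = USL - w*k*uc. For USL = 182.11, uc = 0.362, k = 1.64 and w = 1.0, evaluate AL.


U = k * uc = 1.64 * 0.362 = 0.59368
guard band g = w * U = 1.0 * 0.59368 = 0.59368
AL = USL - g = 182.11 - 0.59368
AL = 181.5163

181.5163


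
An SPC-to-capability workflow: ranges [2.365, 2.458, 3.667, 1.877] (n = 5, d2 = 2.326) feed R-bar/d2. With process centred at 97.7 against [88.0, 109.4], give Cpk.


R_bar = (2.365 + 2.458 + 3.667 + 1.877) / 4 = 2.59175
sigma = R_bar / d2 = 2.59175 / 2.326 = 1.1142519
Cp = (USL - LSL)/(6*sigma) = (109.4 - 88.0)/(6*1.1142519) = 3.2010
Cpu = (109.4 - 97.7)/(3*1.1142519) = 3.5001
Cpl = (97.7 - 88.0)/(3*1.1142519) = 2.9018
Cpk = min(Cpu, Cpl) = 2.9018

2.9018


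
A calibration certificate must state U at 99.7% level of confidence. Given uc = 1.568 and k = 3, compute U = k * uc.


U = k * uc
U = 3 * 1.568
U = 4.7040

4.7040


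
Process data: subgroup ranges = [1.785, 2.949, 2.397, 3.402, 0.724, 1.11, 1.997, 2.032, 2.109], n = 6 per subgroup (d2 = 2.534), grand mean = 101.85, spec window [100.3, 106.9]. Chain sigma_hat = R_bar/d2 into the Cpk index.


R_bar = (1.785 + 2.949 + 2.397 + 3.402 + 0.724 + 1.11 + 1.997 + 2.032 + 2.109) / 9 = 2.0561111
sigma = R_bar / d2 = 2.0561111 / 2.534 = 0.81140927
Cp = (USL - LSL)/(6*sigma) = (106.9 - 100.3)/(6*0.81140927) = 1.3557
Cpu = (106.9 - 101.85)/(3*0.81140927) = 2.0746
Cpl = (101.85 - 100.3)/(3*0.81140927) = 0.6368
Cpk = min(Cpu, Cpl) = 0.6368

0.6368


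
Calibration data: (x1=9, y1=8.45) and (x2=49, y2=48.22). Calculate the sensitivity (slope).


slope = (y2 - y1) / (x2 - x1)
= (48.22 - 8.45) / (49 - 9)
= 39.7700 / 40
= 0.9942

0.9942


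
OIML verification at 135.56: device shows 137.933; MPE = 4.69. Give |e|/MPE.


e = indication - reference = 137.933 - 135.56 = 2.3730
|e| = 2.3730
ratio = |e| / MPE = 2.3730 / 4.69
ratio = 0.5060

0.5060


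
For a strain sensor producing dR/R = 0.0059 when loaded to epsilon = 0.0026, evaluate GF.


GF = (dR/R) / epsilon
= 0.0059 / 0.0026
= 2.2692

2.2692


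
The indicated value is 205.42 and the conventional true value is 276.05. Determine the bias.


Systematic error = measured - true
= 205.42 - 276.05
= -70.6300

-70.6300


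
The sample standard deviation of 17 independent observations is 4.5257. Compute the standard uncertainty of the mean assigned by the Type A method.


u_A = s / sqrt(n)
u_A = 4.5257 / sqrt(17)
u_A = 4.5257 / 4.1231056
u_A = 1.0976

1.0976


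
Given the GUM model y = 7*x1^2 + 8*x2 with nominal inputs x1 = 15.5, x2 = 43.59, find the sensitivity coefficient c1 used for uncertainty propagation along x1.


y = 7*x1^2 + 8*x2
dy/dx1 = 2*7*x1
Evaluate at x1 = 15.5: c1 = 14 * 15.5
c1 = 217.0000

217.0000


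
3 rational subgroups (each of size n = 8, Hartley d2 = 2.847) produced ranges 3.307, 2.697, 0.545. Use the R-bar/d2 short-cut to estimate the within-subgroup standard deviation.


R_bar = (3.307 + 2.697 + 0.545) / 3
R_bar = 6.549 / 3 = 2.183
sigma_hat = R_bar / d2 = 2.183 / 2.847 = 0.7668

0.7668


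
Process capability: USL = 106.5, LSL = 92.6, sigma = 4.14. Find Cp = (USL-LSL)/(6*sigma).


Cp = (USL - LSL) / (6 * sigma)
= (106.5 - 92.6) / (6 * 4.14)
= 13.9000 / 24.8400
= 0.5596

0.5596


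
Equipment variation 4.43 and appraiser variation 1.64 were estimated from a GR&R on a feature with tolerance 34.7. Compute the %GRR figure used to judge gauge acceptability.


GRR = sqrt(EV^2 + AV^2) = sqrt(4.43^2 + 1.64^2) = 4.7238226
%GRR = GRR / tol * 100 = 4.7238226 / 34.7 * 100
%GRR = 13.6133

13.6133


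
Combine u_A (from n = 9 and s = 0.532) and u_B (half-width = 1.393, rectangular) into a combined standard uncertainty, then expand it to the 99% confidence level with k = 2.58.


u_A = s / sqrt(n) = 0.532 / sqrt(9) = 0.17733333
u_B = half_width / sqrt(3) = 1.393 / sqrt(3) = 0.80424892
uc = sqrt(u_A^2 + u_B^2) = sqrt(0.17733333^2 + 0.80424892^2) = 0.8235675
U = k * uc = 2.58 * 0.8235675
U = 2.1248

2.1248


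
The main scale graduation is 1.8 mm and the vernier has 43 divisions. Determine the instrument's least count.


LC = MSD / n_div
= 1.8 / 43
= 0.0419

0.0419


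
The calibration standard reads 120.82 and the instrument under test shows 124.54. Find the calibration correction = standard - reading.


Correction = standard - reading
= 120.82 - 124.54
= -3.7200

-3.7200


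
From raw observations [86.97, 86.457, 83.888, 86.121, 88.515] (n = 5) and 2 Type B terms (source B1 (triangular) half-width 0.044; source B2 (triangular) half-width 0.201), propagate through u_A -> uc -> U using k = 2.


mean = (86.97 + 86.457 + 83.888 + 86.121 + 88.515) / 5 = 86.3902
s = sqrt(sum((x - mean)^2)/(n-1)) = 1.6724891
u_A = s / sqrt(n) = 1.6724891 / sqrt(5) = 0.74795986
u_B1 = 0.044 / sqrt(6) = 0.017962925
u_B2 = 0.201 / sqrt(6) = 0.082057906
uc = sqrt(0.74795986^2 + 0.017962925^2 + 0.082057906^2) = 0.75266202
U = k * uc = 2 * 0.75266202
U = 1.5053

1.5053


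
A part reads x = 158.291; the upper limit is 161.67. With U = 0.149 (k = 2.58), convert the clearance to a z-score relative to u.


u = U / k = 0.149 / 2.58 = 0.057751938
margin = |USL - x| = |161.67 - 158.291| = 3.379
z = margin / u = 3.379 / 0.057751938
z = 58.5089

58.5089


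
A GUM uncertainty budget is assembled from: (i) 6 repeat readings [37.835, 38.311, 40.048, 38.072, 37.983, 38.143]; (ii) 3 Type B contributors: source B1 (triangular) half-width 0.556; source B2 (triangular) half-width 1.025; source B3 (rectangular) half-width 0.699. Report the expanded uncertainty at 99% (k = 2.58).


mean = (37.835 + 38.311 + 40.048 + 38.072 + 37.983 + 38.143) / 6 = 38.39866667
s = sqrt(sum((x - mean)^2)/(n-1)) = 0.82347572
u_A = s / sqrt(n) = 0.82347572 / sqrt(6) = 0.33618255
u_B1 = 0.556 / sqrt(6) = 0.22698605
u_B2 = 1.025 / sqrt(6) = 0.4184545
u_B3 = 0.699 / sqrt(3) = 0.40356784
uc = sqrt(0.33618255^2 + 0.22698605^2 + 0.4184545^2 + 0.40356784^2) = 0.70888119
U = k * uc = 2.58 * 0.70888119
U = 1.8289

1.8289


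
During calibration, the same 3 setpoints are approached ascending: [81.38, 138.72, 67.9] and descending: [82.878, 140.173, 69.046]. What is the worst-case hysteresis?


|81.38 - 82.878| = 1.4980
|138.72 - 140.173| = 1.4530
|67.9 - 69.046| = 1.1460
hysteresis = max(diffs) = 1.4980

1.4980


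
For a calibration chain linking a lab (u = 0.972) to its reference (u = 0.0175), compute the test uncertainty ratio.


TUR = u_lab / u_ref
= 0.972 / 0.0175
= 55.5429

55.5429


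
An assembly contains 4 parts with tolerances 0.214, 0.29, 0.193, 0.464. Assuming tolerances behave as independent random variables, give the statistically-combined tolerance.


RSS = sqrt(0.214^2 + 0.29^2 + 0.193^2 + 0.464^2)
= sqrt(0.382441)
= 0.6184

0.6184


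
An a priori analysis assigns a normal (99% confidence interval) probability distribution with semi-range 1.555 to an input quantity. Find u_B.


u_B = half_width / 2.576
u_B = 1.555 / 2.576
u_B = 0.6036

0.6036


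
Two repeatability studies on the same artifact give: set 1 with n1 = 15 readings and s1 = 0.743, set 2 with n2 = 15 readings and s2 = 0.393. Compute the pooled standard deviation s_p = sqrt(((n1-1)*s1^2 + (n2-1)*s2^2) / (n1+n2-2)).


s_p = sqrt(((n1-1)*s1^2 + (n2-1)*s2^2) / (n1+n2-2))
numerator = (15-1)*0.743^2 + (15-1)*0.393^2 = 7.728686 + 2.162286 = 9.890972
denominator = 15 + 15 - 2 = 28
s_p^2 = 9.890972 / 28 = 0.353249
s_p = sqrt(0.353249) = 0.5943

0.5943


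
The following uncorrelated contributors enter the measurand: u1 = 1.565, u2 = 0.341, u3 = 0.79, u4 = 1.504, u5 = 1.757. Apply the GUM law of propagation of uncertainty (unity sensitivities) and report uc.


uc = sqrt(1.565^2 + 0.341^2 + 0.79^2 + 1.504^2 + 1.757^2)
uc = sqrt(8.538671)
uc = 2.9221

2.9221


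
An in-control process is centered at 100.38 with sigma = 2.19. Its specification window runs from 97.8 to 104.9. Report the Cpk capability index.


Cpu = (USL - mean) / (3*sigma) = (104.9 - 100.38) / (3*2.19) = 0.6880
Cpl = (mean - LSL) / (3*sigma) = (100.38 - 97.8) / (3*2.19) = 0.3927
Cpk = min(Cpu, Cpl) = 0.3927

0.3927


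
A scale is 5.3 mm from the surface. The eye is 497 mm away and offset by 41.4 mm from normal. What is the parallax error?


error = h * offset / d
= 5.3 * 41.4 / 497
= 0.4415

0.4415


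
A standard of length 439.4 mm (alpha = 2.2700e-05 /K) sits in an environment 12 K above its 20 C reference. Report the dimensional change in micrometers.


dL = L * alpha * dT
= 439.4 * 2.2700e-05 * 12
= 0.1196926 mm
dL_um = 0.1196926 * 1000 = 119.6926 um

119.6926


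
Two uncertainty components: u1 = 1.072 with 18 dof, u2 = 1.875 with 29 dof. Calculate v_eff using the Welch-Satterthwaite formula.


uc = sqrt(u1^2 + u2^2) = sqrt(1.072^2 + 1.875^2) = 2.1598169
v_eff = uc^4 / (u1^4/v1 + u2^4/v2)
= 2.1598169^4 / (1.072^4/18 + 1.875^4/29)
= 21.760443 / 0.49956176
v_eff = 43.5591

43.5591


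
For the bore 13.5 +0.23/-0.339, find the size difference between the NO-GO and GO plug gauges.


GO = nominal - lower_tol (smallest hole = maximum material condition)
GO = 13.5 - 0.339 = 13.161
NO-GO = nominal + upper_tol (largest hole = least material condition)
NO-GO = 13.5 + 0.23 = 13.73
spread = NO-GO - GO = 13.73 - 13.161 = 0.5690

0.5690


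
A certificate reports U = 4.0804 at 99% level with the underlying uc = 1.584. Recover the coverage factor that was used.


k = U / uc
k = 4.0804 / 1.584
k = 2.576

2.576


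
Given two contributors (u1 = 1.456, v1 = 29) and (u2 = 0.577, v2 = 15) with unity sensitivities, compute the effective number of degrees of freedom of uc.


uc = sqrt(u1^2 + u2^2) = sqrt(1.456^2 + 0.577^2) = 1.5661625
v_eff = uc^4 / (u1^4/v1 + u2^4/v2)
= 1.5661625^4 / (1.456^4/29 + 0.577^4/15)
= 6.0165466 / 0.1623594
v_eff = 37.0570

37.0570


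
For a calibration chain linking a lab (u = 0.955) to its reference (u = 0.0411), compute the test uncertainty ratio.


TUR = u_lab / u_ref
= 0.955 / 0.0411
= 23.2360

23.2360


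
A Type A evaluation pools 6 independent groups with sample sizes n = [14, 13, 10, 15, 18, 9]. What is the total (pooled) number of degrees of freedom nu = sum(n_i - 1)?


nu = sum_i (n_i - 1)
nu = ((14 - 1) + (13 - 1) + (10 - 1) + (15 - 1) + (18 - 1) + (9 - 1))
nu = 13 + 12 + 9 + 14 + 17 + 8
nu = 73

73


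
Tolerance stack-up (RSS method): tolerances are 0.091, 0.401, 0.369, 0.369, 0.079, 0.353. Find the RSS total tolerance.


RSS = sqrt(0.091^2 + 0.401^2 + 0.369^2 + 0.369^2 + 0.079^2 + 0.353^2)
= sqrt(0.572254)
= 0.7565

0.7565


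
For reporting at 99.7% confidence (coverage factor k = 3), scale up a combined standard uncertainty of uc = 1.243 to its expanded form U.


U = k * uc
U = 3 * 1.243
U = 3.7290

3.7290


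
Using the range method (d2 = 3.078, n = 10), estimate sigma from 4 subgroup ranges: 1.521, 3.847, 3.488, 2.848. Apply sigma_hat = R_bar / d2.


R_bar = (1.521 + 3.847 + 3.488 + 2.848) / 4
R_bar = 11.704 / 4 = 2.926
sigma_hat = R_bar / d2 = 2.926 / 3.078 = 0.9506

0.9506


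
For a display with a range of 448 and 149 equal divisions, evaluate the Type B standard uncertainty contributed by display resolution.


resolution = range / divisions
resolution = 448 / 149 = 3.0067114
u_res = resolution / (2*sqrt(3))
u_res = 3.0067114 / 3.4641016
u_res = 0.8680

0.8680


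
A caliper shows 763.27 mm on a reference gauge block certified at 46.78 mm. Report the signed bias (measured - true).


Systematic error = measured - true
= 763.27 - 46.78
= 716.4900

716.4900


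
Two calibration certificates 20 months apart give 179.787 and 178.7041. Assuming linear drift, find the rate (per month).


rate = (v2 - v1) / months
= (178.7041 - 179.787) / 20
= -1.0829 / 20
= -0.0541

-0.0541


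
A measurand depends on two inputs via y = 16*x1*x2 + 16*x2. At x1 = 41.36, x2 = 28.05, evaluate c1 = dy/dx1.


y = 16*x1*x2 + 16*x2
dy/dx1 = 16*x2
Evaluate at x2 = 28.05: c1 = 16 * 28.05
c1 = 448.8000

448.8000


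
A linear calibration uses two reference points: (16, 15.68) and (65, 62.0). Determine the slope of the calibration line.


slope = (y2 - y1) / (x2 - x1)
= (62.0 - 15.68) / (65 - 16)
= 46.3200 / 49
= 0.9453

0.9453


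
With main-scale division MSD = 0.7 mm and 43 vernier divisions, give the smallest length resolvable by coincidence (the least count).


LC = MSD / n_div
= 0.7 / 43
= 0.0163

0.0163


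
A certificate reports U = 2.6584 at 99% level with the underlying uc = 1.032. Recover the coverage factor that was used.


k = U / uc
k = 2.6584 / 1.032
k = 2.576

2.576


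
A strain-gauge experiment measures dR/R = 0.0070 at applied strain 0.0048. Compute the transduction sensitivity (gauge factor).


GF = (dR/R) / epsilon
= 0.0070 / 0.0048
= 1.4583

1.4583


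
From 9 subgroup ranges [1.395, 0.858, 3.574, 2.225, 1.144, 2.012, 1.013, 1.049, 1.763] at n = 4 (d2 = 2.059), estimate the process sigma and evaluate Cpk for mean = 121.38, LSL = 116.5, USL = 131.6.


R_bar = (1.395 + 0.858 + 3.574 + 2.225 + 1.144 + 2.012 + 1.013 + 1.049 + 1.763) / 9 = 1.6703333
sigma = R_bar / d2 = 1.6703333 / 2.059 = 0.81123521
Cp = (USL - LSL)/(6*sigma) = (131.6 - 116.5)/(6*0.81123521) = 3.1023
Cpu = (131.6 - 121.38)/(3*0.81123521) = 4.1994
Cpl = (121.38 - 116.5)/(3*0.81123521) = 2.0052
Cpk = min(Cpu, Cpl) = 2.0052

2.0052


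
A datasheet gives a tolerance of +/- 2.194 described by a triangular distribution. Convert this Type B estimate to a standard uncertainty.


u_B = half_width / sqrt(6)
u_B = 2.194 / 2.4494897
u_B = 0.8957

0.8957


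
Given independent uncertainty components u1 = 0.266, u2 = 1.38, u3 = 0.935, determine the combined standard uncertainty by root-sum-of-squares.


uc = sqrt(0.266^2 + 1.38^2 + 0.935^2)
uc = sqrt(2.849381)
uc = 1.6880

1.6880


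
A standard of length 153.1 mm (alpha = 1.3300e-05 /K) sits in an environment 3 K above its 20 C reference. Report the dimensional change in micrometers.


dL = L * alpha * dT
= 153.1 * 1.3300e-05 * 3
= 0.0061087 mm
dL_um = 0.0061087 * 1000 = 6.1087 um

6.1087


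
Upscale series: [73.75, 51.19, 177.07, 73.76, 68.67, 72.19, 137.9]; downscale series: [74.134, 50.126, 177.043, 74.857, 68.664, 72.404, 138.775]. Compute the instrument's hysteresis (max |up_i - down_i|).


|73.75 - 74.134| = 0.3840
|51.19 - 50.126| = 1.0640
|177.07 - 177.043| = 0.0270
|73.76 - 74.857| = 1.0970
|68.67 - 68.664| = 0.0060
|72.19 - 72.404| = 0.2140
|137.9 - 138.775| = 0.8750
hysteresis = max(diffs) = 1.0970

1.0970


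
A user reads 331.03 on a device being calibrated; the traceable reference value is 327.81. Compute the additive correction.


Correction = standard - reading
= 327.81 - 331.03
= -3.2200

-3.2200


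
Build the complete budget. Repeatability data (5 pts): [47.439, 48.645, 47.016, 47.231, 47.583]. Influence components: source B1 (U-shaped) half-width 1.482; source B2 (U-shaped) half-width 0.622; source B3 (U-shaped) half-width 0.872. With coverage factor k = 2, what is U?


mean = (47.439 + 48.645 + 47.016 + 47.231 + 47.583) / 5 = 47.5828
s = sqrt(sum((x - mean)^2)/(n-1)) = 0.63126318
u_A = s / sqrt(n) = 0.63126318 / sqrt(5) = 0.28230948
u_B1 = 1.482 / sqrt(2) = 1.0479322
u_B2 = 0.622 / sqrt(2) = 0.43982042
u_B3 = 0.872 / sqrt(2) = 0.61659711
uc = sqrt(0.28230948^2 + 1.0479322^2 + 0.43982042^2 + 0.61659711^2) = 1.3234404
U = k * uc = 2 * 1.3234404
U = 2.6469

2.6469


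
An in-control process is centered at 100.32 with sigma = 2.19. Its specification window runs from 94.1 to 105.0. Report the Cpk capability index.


Cpu = (USL - mean) / (3*sigma) = (105.0 - 100.32) / (3*2.19) = 0.7123
Cpl = (mean - LSL) / (3*sigma) = (100.32 - 94.1) / (3*2.19) = 0.9467
Cpk = min(Cpu, Cpl) = 0.7123

0.7123


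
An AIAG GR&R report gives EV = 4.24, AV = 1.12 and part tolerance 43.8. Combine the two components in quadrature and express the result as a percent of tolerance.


GRR = sqrt(EV^2 + AV^2) = sqrt(4.24^2 + 1.12^2) = 4.3854304
%GRR = GRR / tol * 100 = 4.3854304 / 43.8 * 100
%GRR = 10.0124

10.0124


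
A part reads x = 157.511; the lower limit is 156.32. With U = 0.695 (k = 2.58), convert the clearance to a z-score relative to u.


u = U / k = 0.695 / 2.58 = 0.26937984
margin = |LSL - x| = |156.32 - 157.511| = 1.191
z = margin / u = 1.191 / 0.26937984
z = 4.4213

4.4213


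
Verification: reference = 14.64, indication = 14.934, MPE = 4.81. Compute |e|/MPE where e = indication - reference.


e = indication - reference = 14.934 - 14.64 = 0.2940
|e| = 0.2940
ratio = |e| / MPE = 0.2940 / 4.81
ratio = 0.0611

0.0611


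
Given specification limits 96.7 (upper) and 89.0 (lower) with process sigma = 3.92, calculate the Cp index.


Cp = (USL - LSL) / (6 * sigma)
= (96.7 - 89.0) / (6 * 3.92)
= 7.7000 / 23.5200
= 0.3274

0.3274


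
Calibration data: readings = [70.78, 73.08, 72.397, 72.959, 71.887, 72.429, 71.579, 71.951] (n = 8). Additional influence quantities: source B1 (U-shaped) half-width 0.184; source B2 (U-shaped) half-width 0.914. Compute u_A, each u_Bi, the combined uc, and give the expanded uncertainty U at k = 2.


mean = (70.78 + 73.08 + 72.397 + 72.959 + 71.887 + 72.429 + 71.579 + 71.951) / 8 = 72.13275
s = sqrt(sum((x - mean)^2)/(n-1)) = 0.75285756
u_A = s / sqrt(n) = 0.75285756 / sqrt(8) = 0.26617534
u_B1 = 0.184 / sqrt(2) = 0.13010765
u_B2 = 0.914 / sqrt(2) = 0.6462956
uc = sqrt(0.26617534^2 + 0.13010765^2 + 0.6462956^2) = 0.71096787
U = k * uc = 2 * 0.71096787
U = 1.4219

1.4219


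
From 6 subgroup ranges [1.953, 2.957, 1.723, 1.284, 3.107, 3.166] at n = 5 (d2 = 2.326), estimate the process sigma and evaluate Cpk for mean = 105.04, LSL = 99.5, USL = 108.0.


R_bar = (1.953 + 2.957 + 1.723 + 1.284 + 3.107 + 3.166) / 6 = 2.365
sigma = R_bar / d2 = 2.365 / 2.326 = 1.016767
Cp = (USL - LSL)/(6*sigma) = (108.0 - 99.5)/(6*1.016767) = 1.3933
Cpu = (108.0 - 105.04)/(3*1.016767) = 0.9704
Cpl = (105.04 - 99.5)/(3*1.016767) = 1.8162
Cpk = min(Cpu, Cpl) = 0.9704

0.9704
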